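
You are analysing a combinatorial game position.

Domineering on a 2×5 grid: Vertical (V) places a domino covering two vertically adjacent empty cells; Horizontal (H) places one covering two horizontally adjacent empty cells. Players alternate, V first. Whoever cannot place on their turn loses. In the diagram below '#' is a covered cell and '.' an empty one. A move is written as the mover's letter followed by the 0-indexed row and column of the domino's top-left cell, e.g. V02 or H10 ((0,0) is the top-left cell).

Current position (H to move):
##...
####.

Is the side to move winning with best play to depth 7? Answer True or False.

H winning at [##.../####.]: True

p1 H@[##.../####.]: H02[####./####.]-1 H03[##.##/####.]+1*
p2 V@[##.##/####.] terminal -1; root [##.../####.] d7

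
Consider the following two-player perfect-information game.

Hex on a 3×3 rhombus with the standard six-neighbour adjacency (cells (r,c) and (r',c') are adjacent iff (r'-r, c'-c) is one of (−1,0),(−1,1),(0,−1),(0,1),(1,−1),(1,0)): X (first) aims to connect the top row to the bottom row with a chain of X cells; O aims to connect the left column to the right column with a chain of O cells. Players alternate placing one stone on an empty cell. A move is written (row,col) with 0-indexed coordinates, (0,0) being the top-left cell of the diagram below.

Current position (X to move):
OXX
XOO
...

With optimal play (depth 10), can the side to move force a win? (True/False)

X winning at [OXX/XOO/...]: True

[OXX/XOO/...] X move#1: (2,0):+1/OXX/XOO/X..*, (2,1):-1/OXX/XOO/.X., (2,2):-1/OXX/XOO/..X
[OXX/XOO/X..] end (terminal -1, O#2); searched OXX/XOO/... to 10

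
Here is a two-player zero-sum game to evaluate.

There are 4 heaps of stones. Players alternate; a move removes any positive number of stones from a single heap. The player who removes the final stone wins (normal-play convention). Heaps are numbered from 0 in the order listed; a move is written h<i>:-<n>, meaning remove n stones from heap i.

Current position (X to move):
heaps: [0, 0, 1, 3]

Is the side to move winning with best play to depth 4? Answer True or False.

ply 1, X at (0,0,1,3) | h2:-1=-1→(0,0,0,3); h3:-1=-1→(0,0,1,2); h3:-2=+1→(0,0,1,1)*; h3:-3=-1→(0,0,1,0)
ply 2, O at (0,0,1,1) | h2:-1=-1→(0,0,0,1)*; h3:-1=-1→(0,0,1,0)
ply 3, X at (0,0,0,1) | h3:-1=+1→(0,0,0,0)*
ply 4: (0,0,0,0) is terminal -1 (O); from (0,0,1,3) depth 4

X winning at [(0,0,1,3)]: True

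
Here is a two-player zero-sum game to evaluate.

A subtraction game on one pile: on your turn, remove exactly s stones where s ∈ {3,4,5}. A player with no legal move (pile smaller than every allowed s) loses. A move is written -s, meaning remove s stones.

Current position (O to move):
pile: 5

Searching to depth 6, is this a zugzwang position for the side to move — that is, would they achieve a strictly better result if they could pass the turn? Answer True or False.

zugzwang(5, O) = False

p1 O@[5]: -3[2]+1* -4[1]+1 -5[0]+1
p2 X@[2] terminal -1; root [5] d6
pass branch (X moves first from the same position):
  | p1 X@[5]: -3[2]+1* -4[1]+1 -5[0]+1
  | p2 O@[2] terminal -1; root [5] d6
O moving scores +1; O passing scores -1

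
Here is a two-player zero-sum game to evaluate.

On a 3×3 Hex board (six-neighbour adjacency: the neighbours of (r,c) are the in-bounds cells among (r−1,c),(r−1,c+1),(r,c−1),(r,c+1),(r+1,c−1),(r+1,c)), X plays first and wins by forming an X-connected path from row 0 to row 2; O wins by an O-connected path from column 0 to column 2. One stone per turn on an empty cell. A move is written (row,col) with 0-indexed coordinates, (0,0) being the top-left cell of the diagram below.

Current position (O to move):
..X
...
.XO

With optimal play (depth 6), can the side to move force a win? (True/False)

p1 O@[..X/.../.XO]: (0,0)[O.X/.../.XO]-1* (0,1)[.OX/.../.XO]-1 (1,0)[..X/O../.XO]-1 (1,1)[..X/.O./.XO]-1 (1,2)[..X/..O/.XO]-1 (2,0)[..X/.../OXO]-1
p2 X@[O.X/.../.XO]: (0,1)[OXX/.../.XO]+1* (1,0)[O.X/X../.XO]+1 (1,1)[O.X/.X./.XO]+1 (1,2)[O.X/..X/.XO]+1 (2,0)[O.X/.../XXO]+1
p3 O@[OXX/.../.XO]: (1,0)[OXX/O../.XO]-1* (1,1)[OXX/.O./.XO]-1 (1,2)[OXX/..O/.XO]-1 (2,0)[OXX/.../OXO]-1
p4 X@[OXX/O../.XO]: (1,1)[OXX/OX./.XO]+1* (1,2)[OXX/O.X/.XO]+1 (2,0)[OXX/O../XXO]+1
p5 O@[OXX/OX./.XO] terminal -1; root [..X/.../.XO] d6

O winning at [..X/.../.XO]: False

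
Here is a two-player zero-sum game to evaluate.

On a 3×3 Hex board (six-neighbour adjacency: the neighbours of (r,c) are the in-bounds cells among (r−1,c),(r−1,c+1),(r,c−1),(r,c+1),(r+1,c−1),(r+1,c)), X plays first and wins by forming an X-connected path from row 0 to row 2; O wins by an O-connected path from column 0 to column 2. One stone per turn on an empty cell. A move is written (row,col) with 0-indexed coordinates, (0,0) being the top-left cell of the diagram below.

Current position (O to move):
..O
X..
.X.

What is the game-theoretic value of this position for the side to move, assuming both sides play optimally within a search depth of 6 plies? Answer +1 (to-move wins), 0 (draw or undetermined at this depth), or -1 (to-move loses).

value(..O/X../.X., O) = -1

[..O/X../.X.] O move#1: (0,0):-1/O.O/X../.X.*, (0,1):-1/.OO/X../.X., (1,1):-1/..O/XO./.X., (1,2):-1/..O/X.O/.X., (2,0):-1/..O/X../OX., (2,2):-1/..O/X../.XO
[O.O/X../.X.] X move#2: (0,1):+1/OXO/X../.X.*, (1,1):-1/O.O/XX./.X., (1,2):-1/O.O/X.X/.X., (2,0):-1/O.O/X../XX., (2,2):-1/O.O/X../.XX
[OXO/X../.X.] O move#3: (1,1):-1/OXO/XO./.X.*, (1,2):-1/OXO/X.O/.X., (2,0):-1/OXO/X../OX., (2,2):-1/OXO/X../.XO
[OXO/XO./.X.] X move#4: (1,2):-1/OXO/XOX/.X., (2,0):+1/OXO/XO./XX.*, (2,2):-1/OXO/XO./.XX
[OXO/XO./XX.] end (terminal -1, O#5); searched ..O/X../.X. to 6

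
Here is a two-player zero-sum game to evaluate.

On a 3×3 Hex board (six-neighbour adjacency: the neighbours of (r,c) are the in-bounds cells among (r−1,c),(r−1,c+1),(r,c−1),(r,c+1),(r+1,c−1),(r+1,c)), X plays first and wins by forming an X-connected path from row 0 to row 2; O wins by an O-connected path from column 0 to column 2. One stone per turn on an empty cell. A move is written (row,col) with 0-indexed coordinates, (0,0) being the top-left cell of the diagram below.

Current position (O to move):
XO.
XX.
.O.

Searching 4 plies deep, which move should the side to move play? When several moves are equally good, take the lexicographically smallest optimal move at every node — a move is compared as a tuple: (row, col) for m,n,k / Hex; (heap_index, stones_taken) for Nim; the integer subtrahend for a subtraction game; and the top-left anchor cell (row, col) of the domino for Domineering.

p1 O@[XO./XX./.O.]: (0,2)[XOO/XX./.O.]-1 (1,2)[XO./XXO/.O.]-1 (2,0)[XO./XX./OO.]+1* (2,2)[XO./XX./.OO]-1
p2 X@[XO./XX./OO.]: (0,2)[XOX/XX./OO.]-1* (1,2)[XO./XXX/OO.]-1 (2,2)[XO./XX./OOX]-1
p3 O@[XOX/XX./OO.]: (1,2)[XOX/XXO/OO.]+1* (2,2)[XOX/XX./OOO]+1
p4 X@[XOX/XXO/OO.] terminal -1; root [XO./XX./.O.] d4

O's best at [XO./XX./.O.]: (2,0)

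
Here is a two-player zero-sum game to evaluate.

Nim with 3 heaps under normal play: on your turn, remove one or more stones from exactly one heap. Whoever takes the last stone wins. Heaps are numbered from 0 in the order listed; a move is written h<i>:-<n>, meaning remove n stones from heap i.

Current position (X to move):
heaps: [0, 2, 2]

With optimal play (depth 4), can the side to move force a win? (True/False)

p1 X@[(0,2,2)]: h1:-1[(0,1,2)]-1* h1:-2[(0,0,2)]-1 h2:-1[(0,2,1)]-1 h2:-2[(0,2,0)]-1
p2 O@[(0,1,2)]: h1:-1[(0,0,2)]-1 h2:-1[(0,1,1)]+1* h2:-2[(0,1,0)]-1
p3 X@[(0,1,1)]: h1:-1[(0,0,1)]-1* h2:-1[(0,1,0)]-1
p4 O@[(0,0,1)]: h2:-1[(0,0,0)]+1*
p5 X@[(0,0,0)] terminal -1; root [(0,2,2)] d4

X winning at [(0,2,2)]: False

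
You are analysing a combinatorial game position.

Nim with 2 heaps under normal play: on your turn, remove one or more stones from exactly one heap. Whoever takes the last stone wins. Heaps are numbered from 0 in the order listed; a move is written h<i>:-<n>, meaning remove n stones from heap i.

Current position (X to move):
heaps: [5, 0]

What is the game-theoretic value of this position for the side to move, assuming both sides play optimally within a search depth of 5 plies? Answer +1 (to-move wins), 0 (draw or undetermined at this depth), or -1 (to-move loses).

value((5,0), X) = +1

ply 1, X at (5,0) | h0:-1=-1→(4,0); h0:-2=-1→(3,0); h0:-3=-1→(2,0); h0:-4=-1→(1,0); h0:-5=+1→(0,0)*
ply 2: (0,0) is terminal -1 (O); from (5,0) depth 5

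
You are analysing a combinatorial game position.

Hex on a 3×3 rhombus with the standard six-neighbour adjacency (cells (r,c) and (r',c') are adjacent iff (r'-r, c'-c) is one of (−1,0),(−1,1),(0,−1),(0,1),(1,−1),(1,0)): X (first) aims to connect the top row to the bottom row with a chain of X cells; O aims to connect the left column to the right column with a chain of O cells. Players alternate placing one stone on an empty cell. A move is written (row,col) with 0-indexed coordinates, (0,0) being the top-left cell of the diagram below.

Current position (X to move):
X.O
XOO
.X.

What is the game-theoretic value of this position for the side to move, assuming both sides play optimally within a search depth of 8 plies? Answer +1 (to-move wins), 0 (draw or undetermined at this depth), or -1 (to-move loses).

value(X.O/XOO/.X., X) = +1

ply 1, X at X.O/XOO/.X. | (0,1)=-1→XXO/XOO/.X.; (2,0)=+1→X.O/XOO/XX.*; (2,2)=-1→X.O/XOO/.XX
ply 2: X.O/XOO/XX. is terminal -1 (O); from X.O/XOO/.X. depth 8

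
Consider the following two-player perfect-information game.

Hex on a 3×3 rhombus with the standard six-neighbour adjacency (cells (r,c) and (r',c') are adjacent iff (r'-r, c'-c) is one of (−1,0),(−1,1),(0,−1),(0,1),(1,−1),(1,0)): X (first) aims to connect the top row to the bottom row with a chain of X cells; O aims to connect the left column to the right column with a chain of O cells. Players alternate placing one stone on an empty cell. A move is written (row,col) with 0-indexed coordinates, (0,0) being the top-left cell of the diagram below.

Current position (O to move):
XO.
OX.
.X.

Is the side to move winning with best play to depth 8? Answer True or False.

O winning at [XO./OX./.X.]: True

ply 1, O at XO./OX./.X. | (0,2)=+1→XOO/OX./.X.*; (1,2)=-1→XO./OXO/.X.; (2,0)=-1→XO./OX./OX.; (2,2)=-1→XO./OX./.XO
ply 2: XOO/OX./.X. is terminal -1 (X); from XO./OX./.X. depth 8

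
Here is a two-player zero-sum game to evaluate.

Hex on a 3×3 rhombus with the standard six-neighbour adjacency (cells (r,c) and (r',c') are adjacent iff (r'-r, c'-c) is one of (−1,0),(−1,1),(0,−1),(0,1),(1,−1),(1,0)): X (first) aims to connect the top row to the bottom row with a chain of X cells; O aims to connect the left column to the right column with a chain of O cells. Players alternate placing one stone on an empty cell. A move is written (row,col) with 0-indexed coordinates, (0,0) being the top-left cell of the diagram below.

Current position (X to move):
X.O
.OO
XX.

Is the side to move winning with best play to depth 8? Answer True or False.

ply 1, X at X.O/.OO/XX. | (0,1)=-1→XXO/.OO/XX.; (1,0)=+1→X.O/XOO/XX.*; (2,2)=-1→X.O/.OO/XXX
ply 2: X.O/XOO/XX. is terminal -1 (O); from X.O/.OO/XX. depth 8

X winning at [X.O/.OO/XX.]: True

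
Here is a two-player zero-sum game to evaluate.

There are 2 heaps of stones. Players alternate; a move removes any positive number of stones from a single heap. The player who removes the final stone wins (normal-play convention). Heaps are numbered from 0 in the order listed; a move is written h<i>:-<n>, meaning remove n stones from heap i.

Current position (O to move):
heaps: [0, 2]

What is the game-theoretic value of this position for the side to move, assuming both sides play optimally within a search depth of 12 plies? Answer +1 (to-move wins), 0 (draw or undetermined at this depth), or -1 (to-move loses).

[(0,2)] O move#1: h1:-1:-1/(0,1), h1:-2:+1/(0,0)*
[(0,0)] end (terminal -1, X#2); searched (0,2) to 12

value((0,2), O) = +1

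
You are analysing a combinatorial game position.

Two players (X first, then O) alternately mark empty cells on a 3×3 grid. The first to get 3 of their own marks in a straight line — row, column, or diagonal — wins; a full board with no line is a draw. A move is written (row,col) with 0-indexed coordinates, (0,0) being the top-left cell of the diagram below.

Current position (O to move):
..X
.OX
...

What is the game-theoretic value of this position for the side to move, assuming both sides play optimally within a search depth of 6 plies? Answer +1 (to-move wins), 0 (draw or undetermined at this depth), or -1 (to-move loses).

p1 O@[..X/.OX/...]: (0,0)[O.X/.OX/...]-1 (0,1)[.OX/.OX/...]-1 (1,0)[..X/OOX/...]-1 (2,0)[..X/.OX/O..]-1 (2,1)[..X/.OX/.O.]-1 (2,2)[..X/.OX/..O]+0*
p2 X@[..X/.OX/..O]: (0,0)[X.X/.OX/..O]+0* (0,1)[.XX/.OX/..O]-1 (1,0)[..X/XOX/..O]-1 (2,0)[..X/.OX/X.O]-1 (2,1)[..X/.OX/.XO]-1
p3 O@[X.X/.OX/..O]: (0,1)[XOX/.OX/..O]+0* (1,0)[X.X/OOX/..O]-1 (2,0)[X.X/.OX/O.O]-1 (2,1)[X.X/.OX/.OO]-1
p4 X@[XOX/.OX/..O]: (1,0)[XOX/XOX/..O]-1 (2,0)[XOX/.OX/X.O]-1 (2,1)[XOX/.OX/.XO]+0*
p5 O@[XOX/.OX/.XO]: (1,0)[XOX/OOX/.XO]+0* (2,0)[XOX/.OX/OXO]+0
p6 X@[XOX/OOX/.XO]: (2,0)[XOX/OOX/XXO]+0*
p7 O@[XOX/OOX/XXO] terminal +0; root [..X/.OX/...] d6

value(..X/.OX/..., O) = 0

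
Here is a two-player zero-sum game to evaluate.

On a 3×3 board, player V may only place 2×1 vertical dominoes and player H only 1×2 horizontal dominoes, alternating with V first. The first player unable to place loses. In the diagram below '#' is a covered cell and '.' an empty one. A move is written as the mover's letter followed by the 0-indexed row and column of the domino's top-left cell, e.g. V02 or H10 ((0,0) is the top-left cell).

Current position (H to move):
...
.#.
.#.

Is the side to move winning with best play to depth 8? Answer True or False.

H winning at [.../.#./.#.]: False

p1 H@[.../.#./.#.]: H00[##./.#./.#.]-1* H01[.##/.#./.#.]-1
p2 V@[##./.#./.#.]: V02[###/.##/.#.]+1* V10[##./##./##.]+1 V12[##./.##/.##]+1
p3 H@[###/.##/.#.] terminal -1; root [.../.#./.#.] d8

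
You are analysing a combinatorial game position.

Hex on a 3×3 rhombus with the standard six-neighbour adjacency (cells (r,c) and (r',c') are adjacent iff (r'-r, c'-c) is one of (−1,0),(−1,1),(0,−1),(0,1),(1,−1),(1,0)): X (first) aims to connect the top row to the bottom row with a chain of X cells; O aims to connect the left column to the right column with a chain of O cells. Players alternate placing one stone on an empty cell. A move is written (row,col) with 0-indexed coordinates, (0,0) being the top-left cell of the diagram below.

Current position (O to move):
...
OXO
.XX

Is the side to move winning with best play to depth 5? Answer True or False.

[.../OXO/.XX] O move#1: (0,0):-1/O../OXO/.XX*, (0,1):-1/.O./OXO/.XX, (0,2):-1/..O/OXO/.XX, (2,0):-1/.../OXO/OXX
[O../OXO/.XX] X move#2: (0,1):+1/OX./OXO/.XX*, (0,2):+1/O.X/OXO/.XX, (2,0):+1/O../OXO/XXX
[OX./OXO/.XX] end (terminal -1, O#3); searched .../OXO/.XX to 5

O winning at [.../OXO/.XX]: False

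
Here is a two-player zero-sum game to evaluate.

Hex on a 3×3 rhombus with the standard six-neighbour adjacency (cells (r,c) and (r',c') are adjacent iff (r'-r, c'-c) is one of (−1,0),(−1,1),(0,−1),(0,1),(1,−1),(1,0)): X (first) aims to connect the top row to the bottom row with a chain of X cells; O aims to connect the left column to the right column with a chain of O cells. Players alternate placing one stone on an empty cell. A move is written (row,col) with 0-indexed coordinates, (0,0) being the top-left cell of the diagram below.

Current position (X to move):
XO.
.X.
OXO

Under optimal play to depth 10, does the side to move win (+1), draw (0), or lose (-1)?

[XO./.X./OXO] X move#1: (0,2):+1/XOX/.X./OXO*, (1,0):+1/XO./XX./OXO, (1,2):+1/XO./.XX/OXO
[XOX/.X./OXO] end (terminal -1, O#2); searched XO./.X./OXO to 10

value(XO./.X./OXO, X) = +1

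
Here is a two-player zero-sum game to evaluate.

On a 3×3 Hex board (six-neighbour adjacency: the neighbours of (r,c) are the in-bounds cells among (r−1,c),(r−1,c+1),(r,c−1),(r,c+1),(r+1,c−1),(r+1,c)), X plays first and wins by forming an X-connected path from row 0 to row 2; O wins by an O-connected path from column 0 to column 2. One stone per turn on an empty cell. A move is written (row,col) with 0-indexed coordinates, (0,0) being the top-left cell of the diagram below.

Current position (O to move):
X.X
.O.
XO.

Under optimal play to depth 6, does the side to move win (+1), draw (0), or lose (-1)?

ply 1, O at X.X/.O./XO. | (0,1)=-1→XOX/.O./XO.; (1,0)=+1→X.X/OO./XO.*; (1,2)=-1→X.X/.OO/XO.; (2,2)=-1→X.X/.O./XOO
ply 2, X at X.X/OO./XO. | (0,1)=-1→XXX/OO./XO.*; (1,2)=-1→X.X/OOX/XO.; (2,2)=-1→X.X/OO./XOX
ply 3, O at XXX/OO./XO. | (1,2)=+1→XXX/OOO/XO.*; (2,2)=+1→XXX/OO./XOO
ply 4: XXX/OOO/XO. is terminal -1 (X); from X.X/.O./XO. depth 6

value(X.X/.O./XO., O) = +1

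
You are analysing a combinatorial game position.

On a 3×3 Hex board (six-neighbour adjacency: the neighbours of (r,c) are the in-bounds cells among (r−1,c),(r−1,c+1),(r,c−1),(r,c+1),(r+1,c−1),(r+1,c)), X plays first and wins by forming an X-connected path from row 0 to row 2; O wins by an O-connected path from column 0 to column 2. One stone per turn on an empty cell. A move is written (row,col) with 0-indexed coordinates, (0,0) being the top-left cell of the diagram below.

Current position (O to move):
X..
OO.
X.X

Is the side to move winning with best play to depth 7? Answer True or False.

O winning at [X../OO./X.X]: True

ply 1, O at X../OO./X.X | (0,1)=+1→XO./OO./X.X*; (0,2)=+1→X.O/OO./X.X; (1,2)=+1→X../OOO/X.X; (2,1)=+1→X../OO./XOX
ply 2, X at XO./OO./X.X | (0,2)=-1→XOX/OO./X.X*; (1,2)=-1→XO./OOX/X.X; (2,1)=-1→XO./OO./XXX
ply 3, O at XOX/OO./X.X | (1,2)=+1→XOX/OOO/X.X*; (2,1)=-1→XOX/OO./XOX
ply 4: XOX/OOO/X.X is terminal -1 (X); from X../OO./X.X depth 7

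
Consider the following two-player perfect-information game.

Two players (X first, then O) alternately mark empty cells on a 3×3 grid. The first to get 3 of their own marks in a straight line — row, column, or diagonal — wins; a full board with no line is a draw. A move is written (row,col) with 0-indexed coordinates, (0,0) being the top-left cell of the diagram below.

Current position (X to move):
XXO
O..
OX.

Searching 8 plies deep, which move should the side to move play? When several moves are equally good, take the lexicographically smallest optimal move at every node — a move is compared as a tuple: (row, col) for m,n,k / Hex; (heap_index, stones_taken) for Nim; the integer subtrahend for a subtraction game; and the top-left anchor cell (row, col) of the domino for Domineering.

p1 X@[XXO/O../OX.]: (1,1)[XXO/OX./OX.]+1* (1,2)[XXO/O.X/OX.]-1 (2,2)[XXO/O../OXX]-1
p2 O@[XXO/OX./OX.] terminal -1; root [XXO/O../OX.] d8

X's best at [XXO/O../OX.]: (1,1)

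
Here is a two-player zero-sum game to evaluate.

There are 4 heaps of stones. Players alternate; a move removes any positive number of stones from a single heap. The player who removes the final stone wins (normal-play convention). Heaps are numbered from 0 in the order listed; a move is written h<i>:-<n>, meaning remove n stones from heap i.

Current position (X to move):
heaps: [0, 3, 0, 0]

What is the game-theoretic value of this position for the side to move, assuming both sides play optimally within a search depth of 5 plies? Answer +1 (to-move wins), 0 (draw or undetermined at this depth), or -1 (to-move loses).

value((0,3,0,0), X) = +1

ply 1, X at (0,3,0,0) | h1:-1=-1→(0,2,0,0); h1:-2=-1→(0,1,0,0); h1:-3=+1→(0,0,0,0)*
ply 2: (0,0,0,0) is terminal -1 (O); from (0,3,0,0) depth 5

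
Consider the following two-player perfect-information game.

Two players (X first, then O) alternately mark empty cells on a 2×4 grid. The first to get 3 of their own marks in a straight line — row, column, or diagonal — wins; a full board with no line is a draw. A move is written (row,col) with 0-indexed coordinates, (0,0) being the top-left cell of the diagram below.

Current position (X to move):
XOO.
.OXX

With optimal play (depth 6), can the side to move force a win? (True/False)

p1 X@[XOO./.OXX]: (0,3)[XOOX/.OXX]+0* (1,0)[XOO./XOXX]-1
p2 O@[XOOX/.OXX]: (1,0)[XOOX/OOXX]+0*
p3 X@[XOOX/OOXX] terminal +0; root [XOO./.OXX] d6

X winning at [XOO./.OXX]: False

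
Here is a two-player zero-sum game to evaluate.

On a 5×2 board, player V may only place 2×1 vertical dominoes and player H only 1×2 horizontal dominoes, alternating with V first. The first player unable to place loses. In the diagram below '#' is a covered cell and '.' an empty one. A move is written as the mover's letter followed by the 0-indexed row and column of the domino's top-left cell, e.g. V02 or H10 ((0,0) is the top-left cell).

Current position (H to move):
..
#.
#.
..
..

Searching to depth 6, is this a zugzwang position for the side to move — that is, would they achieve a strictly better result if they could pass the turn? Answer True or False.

[../#./#./../..] H move#1: H00:-1/##/#./#./../.., H30:+1/../#./#./##/..*, H40:+1/../#./#./../##
[../#./#./##/..] V move#2: V01:-1/.#/##/#./##/..*, V11:-1/../##/##/##/..
[.#/##/#./##/..] H move#3: H40:+1/.#/##/#./##/##*
[.#/##/#./##/##] end (terminal -1, V#4); searched ../#./#./../.. to 6
pass branch (V moves first from the same position):
  | [../#./#./../..] V move#1: V01:-1/.#/##/#./../.., V11:-1/../##/##/../.., V21:+1/../#./##/.#/..*, V30:+1/../#./#./#./#., V31:+1/../#./#./.#/.#
  | [../#./##/.#/..] H move#2: H00:-1/##/#./##/.#/..*, H40:-1/../#./##/.#/##
  | [##/#./##/.#/..] V move#3: V30:+1/##/#./##/##/#.*
  | [##/#./##/##/#.] end (terminal -1, H#4); searched ../#./#./../.. to 6
H moving scores +1; H passing scores -1

zugzwang(../#./#./../.., H) = False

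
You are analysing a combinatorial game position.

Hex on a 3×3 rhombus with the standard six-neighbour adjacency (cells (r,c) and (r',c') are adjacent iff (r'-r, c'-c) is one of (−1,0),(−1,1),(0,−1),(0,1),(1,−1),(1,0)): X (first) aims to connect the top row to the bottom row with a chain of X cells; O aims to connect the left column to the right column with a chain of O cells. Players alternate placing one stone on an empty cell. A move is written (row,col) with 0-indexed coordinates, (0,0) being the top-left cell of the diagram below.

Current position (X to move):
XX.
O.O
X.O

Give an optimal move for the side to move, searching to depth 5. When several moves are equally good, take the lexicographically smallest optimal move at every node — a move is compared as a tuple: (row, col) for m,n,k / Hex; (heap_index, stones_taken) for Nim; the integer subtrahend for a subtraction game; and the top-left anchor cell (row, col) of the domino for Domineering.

ply 1, X at XX./O.O/X.O | (0,2)=-1→XXX/O.O/X.O; (1,1)=+1→XX./OXO/X.O*; (2,1)=-1→XX./O.O/XXO
ply 2: XX./OXO/X.O is terminal -1 (O); from XX./O.O/X.O depth 5

X's best at [XX./O.O/X.O]: (1,1)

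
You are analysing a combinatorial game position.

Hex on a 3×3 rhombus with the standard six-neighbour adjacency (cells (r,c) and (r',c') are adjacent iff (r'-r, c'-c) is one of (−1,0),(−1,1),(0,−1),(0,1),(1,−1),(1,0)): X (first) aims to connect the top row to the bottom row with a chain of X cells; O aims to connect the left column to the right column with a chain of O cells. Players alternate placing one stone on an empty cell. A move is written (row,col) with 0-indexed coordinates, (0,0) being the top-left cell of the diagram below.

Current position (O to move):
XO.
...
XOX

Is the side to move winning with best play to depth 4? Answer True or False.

O winning at [XO./.../XOX]: False

ply 1, O at XO./.../XOX | (0,2)=-1→XOO/.../XOX*; (1,0)=-1→XO./O../XOX; (1,1)=-1→XO./.O./XOX; (1,2)=-1→XO./..O/XOX
ply 2, X at XOO/.../XOX | (1,0)=+1→XOO/X../XOX*; (1,1)=-1→XOO/.X./XOX; (1,2)=-1→XOO/..X/XOX
ply 3: XOO/X../XOX is terminal -1 (O); from XO./.../XOX depth 4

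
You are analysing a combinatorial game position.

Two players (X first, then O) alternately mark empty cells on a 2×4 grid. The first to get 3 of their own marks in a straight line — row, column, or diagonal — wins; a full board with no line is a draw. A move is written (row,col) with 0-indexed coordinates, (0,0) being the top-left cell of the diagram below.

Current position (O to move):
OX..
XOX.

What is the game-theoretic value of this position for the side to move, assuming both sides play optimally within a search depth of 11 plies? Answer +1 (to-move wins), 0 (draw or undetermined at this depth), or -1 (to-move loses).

value(OX../XOX., O) = 0

[OX../XOX.] O move#1: (0,2):+0/OXO./XOX.*, (0,3):+0/OX.O/XOX., (1,3):+0/OX../XOXO
[OXO./XOX.] X move#2: (0,3):+0/OXOX/XOX.*, (1,3):+0/OXO./XOXX
[OXOX/XOX.] O move#3: (1,3):+0/OXOX/XOXO*
[OXOX/XOXO] end (terminal +0, X#4); searched OX../XOX. to 11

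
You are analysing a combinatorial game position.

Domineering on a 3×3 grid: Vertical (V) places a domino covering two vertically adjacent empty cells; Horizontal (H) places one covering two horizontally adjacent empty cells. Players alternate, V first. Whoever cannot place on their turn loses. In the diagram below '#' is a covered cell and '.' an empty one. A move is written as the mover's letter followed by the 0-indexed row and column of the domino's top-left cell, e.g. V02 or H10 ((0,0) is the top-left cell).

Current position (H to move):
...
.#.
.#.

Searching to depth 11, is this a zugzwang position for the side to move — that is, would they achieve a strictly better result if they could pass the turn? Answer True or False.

[.../.#./.#.] H move#1: H00:-1/##./.#./.#.*, H01:-1/.##/.#./.#.
[##./.#./.#.] V move#2: V02:+1/###/.##/.#.*, V10:+1/##./##./##., V12:+1/##./.##/.##
[###/.##/.#.] end (terminal -1, H#3); searched .../.#./.#. to 11
pass branch (V moves first from the same position):
  | [.../.#./.#.] V move#1: V00:+1/#../##./.#.*, V02:+1/..#/.##/.#., V10:+1/.../##./##., V12:+1/.../.##/.##
  | [#../##./.#.] H move#2: H01:-1/###/##./.#.*
  | [###/##./.#.] V move#3: V12:+1/###/###/.##*
  | [###/###/.##] end (terminal -1, H#4); searched .../.#./.#. to 11
H moving scores -1; H passing scores -1

zugzwang(.../.#./.#., H) = False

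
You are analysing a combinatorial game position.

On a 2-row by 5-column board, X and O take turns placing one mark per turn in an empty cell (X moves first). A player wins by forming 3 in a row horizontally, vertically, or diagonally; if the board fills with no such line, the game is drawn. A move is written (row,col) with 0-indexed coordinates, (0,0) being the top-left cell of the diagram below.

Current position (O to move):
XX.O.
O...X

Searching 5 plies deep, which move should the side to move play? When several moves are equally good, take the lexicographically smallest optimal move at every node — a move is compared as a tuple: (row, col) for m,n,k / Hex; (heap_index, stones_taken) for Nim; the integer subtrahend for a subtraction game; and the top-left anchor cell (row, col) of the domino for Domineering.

[XX.O./O...X] O move#1: (0,2):+0/XXOO./O...X*, (0,4):-1/XX.OO/O...X, (1,1):-1/XX.O./OO..X, (1,2):-1/XX.O./O.O.X, (1,3):-1/XX.O./O..OX
[XXOO./O...X] X move#2: (0,4):+0/XXOOX/O...X*, (1,1):-1/XXOO./OX..X, (1,2):-1/XXOO./O.X.X, (1,3):-1/XXOO./O..XX
[XXOOX/O...X] O move#3: (1,1):+0/XXOOX/OO..X*, (1,2):+0/XXOOX/O.O.X, (1,3):+0/XXOOX/O..OX
[XXOOX/OO..X] X move#4: (1,2):+0/XXOOX/OOX.X*, (1,3):-1/XXOOX/OO.XX
[XXOOX/OOX.X] O move#5: (1,3):+0/XXOOX/OOXOX*
[XXOOX/OOXOX] end (terminal +0, X#6); searched XX.O./O...X to 5

O's best at [XX.O./O...X]: (0,2)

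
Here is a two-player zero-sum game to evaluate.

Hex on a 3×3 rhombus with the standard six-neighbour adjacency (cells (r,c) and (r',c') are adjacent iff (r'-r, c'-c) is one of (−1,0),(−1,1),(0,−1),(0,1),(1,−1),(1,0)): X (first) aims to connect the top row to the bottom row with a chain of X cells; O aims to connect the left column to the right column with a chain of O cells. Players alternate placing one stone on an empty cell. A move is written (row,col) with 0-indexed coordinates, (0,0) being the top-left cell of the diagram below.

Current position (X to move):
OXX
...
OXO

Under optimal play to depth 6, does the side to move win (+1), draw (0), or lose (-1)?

value(OXX/.../OXO, X) = +1

ply 1, X at OXX/.../OXO | (1,0)=+1→OXX/X../OXO*; (1,1)=+1→OXX/.X./OXO; (1,2)=+1→OXX/..X/OXO
ply 2, O at OXX/X../OXO | (1,1)=-1→OXX/XO./OXO*; (1,2)=-1→OXX/X.O/OXO
ply 3, X at OXX/XO./OXO | (1,2)=+1→OXX/XOX/OXO*
ply 4: OXX/XOX/OXO is terminal -1 (O); from OXX/.../OXO depth 6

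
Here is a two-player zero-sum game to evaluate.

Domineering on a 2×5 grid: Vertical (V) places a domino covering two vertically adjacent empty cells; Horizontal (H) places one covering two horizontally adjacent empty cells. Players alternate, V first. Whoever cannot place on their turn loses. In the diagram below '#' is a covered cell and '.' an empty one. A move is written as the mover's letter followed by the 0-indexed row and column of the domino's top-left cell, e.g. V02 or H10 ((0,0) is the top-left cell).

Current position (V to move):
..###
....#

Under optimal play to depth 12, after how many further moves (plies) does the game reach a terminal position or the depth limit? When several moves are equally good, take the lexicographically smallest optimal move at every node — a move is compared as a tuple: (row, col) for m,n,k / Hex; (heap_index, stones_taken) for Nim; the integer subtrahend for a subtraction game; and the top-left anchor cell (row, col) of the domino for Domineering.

[..###/....#] V move#1: V00:-1/#.###/#...#, V01:+1/.####/.#..#*
[.####/.#..#] H move#2: H12:-1/.####/.####*
[.####/.####] V move#3: V00:+1/#####/#####*
[#####/#####] end (terminal -1, H#4); searched ..###/....# to 12

PV length from [..###/....#]: 3 plies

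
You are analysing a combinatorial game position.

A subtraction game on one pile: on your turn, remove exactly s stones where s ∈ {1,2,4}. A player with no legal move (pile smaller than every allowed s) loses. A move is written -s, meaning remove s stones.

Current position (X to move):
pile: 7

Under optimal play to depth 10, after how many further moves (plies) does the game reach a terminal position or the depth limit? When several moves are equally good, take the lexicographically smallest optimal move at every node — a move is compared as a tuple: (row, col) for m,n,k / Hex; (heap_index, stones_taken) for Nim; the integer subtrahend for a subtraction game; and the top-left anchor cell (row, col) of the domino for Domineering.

PV length from [7]: 5 plies

[7] X move#1: -1:+1/6*, -2:-1/5, -4:+1/3
[6] O move#2: -1:-1/5*, -2:-1/4, -4:-1/2
[5] X move#3: -1:-1/4, -2:+1/3*, -4:-1/1
[3] O move#4: -1:-1/2*, -2:-1/1
[2] X move#5: -1:-1/1, -2:+1/0*
[0] end (terminal -1, O#6); searched 7 to 10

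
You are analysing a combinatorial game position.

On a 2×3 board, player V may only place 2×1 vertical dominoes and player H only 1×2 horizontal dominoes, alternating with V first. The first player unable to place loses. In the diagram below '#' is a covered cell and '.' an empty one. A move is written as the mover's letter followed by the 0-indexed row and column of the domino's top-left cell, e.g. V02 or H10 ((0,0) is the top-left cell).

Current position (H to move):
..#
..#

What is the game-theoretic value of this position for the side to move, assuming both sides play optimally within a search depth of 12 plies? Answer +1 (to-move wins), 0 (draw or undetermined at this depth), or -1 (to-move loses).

ply 1, H at ..#/..# | H00=+1→###/..#*; H10=+1→..#/###
ply 2: ###/..# is terminal -1 (V); from ..#/..# depth 12

value(..#/..#, H) = +1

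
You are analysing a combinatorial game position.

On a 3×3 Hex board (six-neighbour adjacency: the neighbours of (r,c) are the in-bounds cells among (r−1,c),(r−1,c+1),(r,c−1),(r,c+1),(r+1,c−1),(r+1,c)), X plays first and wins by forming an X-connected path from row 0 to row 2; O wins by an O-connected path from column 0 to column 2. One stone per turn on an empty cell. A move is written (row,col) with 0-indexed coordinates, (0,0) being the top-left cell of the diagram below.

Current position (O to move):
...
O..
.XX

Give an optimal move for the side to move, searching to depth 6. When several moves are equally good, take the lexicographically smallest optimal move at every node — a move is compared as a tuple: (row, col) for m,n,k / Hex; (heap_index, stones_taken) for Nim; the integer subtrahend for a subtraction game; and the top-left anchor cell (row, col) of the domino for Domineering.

p1 O@[.../O../.XX]: (0,0)[O../O../.XX]-1 (0,1)[.O./O../.XX]-1 (0,2)[..O/O../.XX]+1* (1,1)[.../OO./.XX]+1 (1,2)[.../O.O/.XX]-1 (2,0)[.../O../OXX]-1
p2 X@[..O/O../.XX]: (0,0)[X.O/O../.XX]-1* (0,1)[.XO/O../.XX]-1 (1,1)[..O/OX./.XX]-1 (1,2)[..O/O.X/.XX]-1 (2,0)[..O/O../XXX]-1
p3 O@[X.O/O../.XX]: (0,1)[XOO/O../.XX]+1* (1,1)[X.O/OO./.XX]+1 (1,2)[X.O/O.O/.XX]+1 (2,0)[X.O/O../OXX]+1
p4 X@[XOO/O../.XX] terminal -1; root [.../O../.XX] d6

O's best at [.../O../.XX]: (0,2)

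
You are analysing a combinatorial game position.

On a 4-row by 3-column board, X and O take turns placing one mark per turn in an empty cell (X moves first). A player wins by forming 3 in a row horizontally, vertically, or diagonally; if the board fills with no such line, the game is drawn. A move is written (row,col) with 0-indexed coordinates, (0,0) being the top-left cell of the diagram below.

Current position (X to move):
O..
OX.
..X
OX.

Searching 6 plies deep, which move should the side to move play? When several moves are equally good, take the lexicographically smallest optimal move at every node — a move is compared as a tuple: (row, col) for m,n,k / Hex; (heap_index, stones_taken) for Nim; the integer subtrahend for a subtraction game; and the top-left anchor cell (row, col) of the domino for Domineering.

X's best at [O../OX./..X/OX.]: (2,0)

[O../OX./..X/OX.] X move#1: (0,1):-1/OX./OX./..X/OX., (0,2):-1/O.X/OX./..X/OX., (1,2):-1/O../OXX/..X/OX., (2,0):+1/O../OX./X.X/OX.*, (2,1):+1/O../OX./.XX/OX., (3,2):-1/O../OX./..X/OXX
[O../OX./X.X/OX.] O move#2: (0,1):-1/OO./OX./X.X/OX.*, (0,2):-1/O.O/OX./X.X/OX., (1,2):-1/O../OXO/X.X/OX., (2,1):-1/O../OX./XOX/OX., (3,2):-1/O../OX./X.X/OXO
[OO./OX./X.X/OX.] X move#3: (0,2):+1/OOX/OX./X.X/OX.*, (1,2):-1/OO./OXX/X.X/OX., (2,1):+1/OO./OX./XXX/OX., (3,2):-1/OO./OX./X.X/OXX
[OOX/OX./X.X/OX.] end (terminal -1, O#4); searched O../OX./..X/OX. to 6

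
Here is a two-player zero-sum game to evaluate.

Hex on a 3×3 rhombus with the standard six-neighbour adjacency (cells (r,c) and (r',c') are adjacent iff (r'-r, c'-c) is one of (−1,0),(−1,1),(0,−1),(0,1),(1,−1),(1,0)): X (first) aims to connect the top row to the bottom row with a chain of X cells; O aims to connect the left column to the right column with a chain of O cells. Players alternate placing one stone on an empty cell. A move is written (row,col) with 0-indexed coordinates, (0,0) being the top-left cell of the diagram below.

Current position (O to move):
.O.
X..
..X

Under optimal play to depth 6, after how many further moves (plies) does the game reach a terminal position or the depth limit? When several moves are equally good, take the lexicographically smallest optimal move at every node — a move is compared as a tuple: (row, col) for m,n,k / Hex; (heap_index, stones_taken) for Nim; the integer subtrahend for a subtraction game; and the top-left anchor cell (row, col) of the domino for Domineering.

PV length from [.O./X../..X]: 5 plies

ply 1, O at .O./X../..X | (0,0)=-1→OO./X../..X; (0,2)=-1→.OO/X../..X; (1,1)=+1→.O./XO./..X*; (1,2)=-1→.O./X.O/..X; (2,0)=-1→.O./X../O.X; (2,1)=-1→.O./X../.OX
ply 2, X at .O./XO./..X | (0,0)=-1→XO./XO./..X*; (0,2)=-1→.OX/XO./..X; (1,2)=-1→.O./XOX/..X; (2,0)=-1→.O./XO./X.X; (2,1)=-1→.O./XO./.XX
ply 3, O at XO./XO./..X | (0,2)=-1→XOO/XO./..X; (1,2)=-1→XO./XOO/..X; (2,0)=+1→XO./XO./O.X*; (2,1)=-1→XO./XO./.OX
ply 4, X at XO./XO./O.X | (0,2)=-1→XOX/XO./O.X*; (1,2)=-1→XO./XOX/O.X; (2,1)=-1→XO./XO./OXX
ply 5, O at XOX/XO./O.X | (1,2)=+1→XOX/XOO/O.X*; (2,1)=-1→XOX/XO./OOX
ply 6: XOX/XOO/O.X is terminal -1 (X); from .O./X../..X depth 6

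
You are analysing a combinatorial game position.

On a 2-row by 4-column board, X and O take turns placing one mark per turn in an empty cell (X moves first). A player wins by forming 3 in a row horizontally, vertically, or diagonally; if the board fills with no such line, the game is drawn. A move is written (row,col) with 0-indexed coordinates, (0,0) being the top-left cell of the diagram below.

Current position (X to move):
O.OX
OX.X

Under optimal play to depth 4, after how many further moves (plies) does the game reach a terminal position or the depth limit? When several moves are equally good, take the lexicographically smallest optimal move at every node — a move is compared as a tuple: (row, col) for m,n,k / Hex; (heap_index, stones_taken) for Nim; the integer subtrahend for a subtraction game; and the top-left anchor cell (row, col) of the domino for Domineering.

PV length from [O.OX/OX.X]: 1 ply

[O.OX/OX.X] X move#1: (0,1):+0/OXOX/OX.X, (1,2):+1/O.OX/OXXX*
[O.OX/OXXX] end (terminal -1, O#2); searched O.OX/OX.X to 4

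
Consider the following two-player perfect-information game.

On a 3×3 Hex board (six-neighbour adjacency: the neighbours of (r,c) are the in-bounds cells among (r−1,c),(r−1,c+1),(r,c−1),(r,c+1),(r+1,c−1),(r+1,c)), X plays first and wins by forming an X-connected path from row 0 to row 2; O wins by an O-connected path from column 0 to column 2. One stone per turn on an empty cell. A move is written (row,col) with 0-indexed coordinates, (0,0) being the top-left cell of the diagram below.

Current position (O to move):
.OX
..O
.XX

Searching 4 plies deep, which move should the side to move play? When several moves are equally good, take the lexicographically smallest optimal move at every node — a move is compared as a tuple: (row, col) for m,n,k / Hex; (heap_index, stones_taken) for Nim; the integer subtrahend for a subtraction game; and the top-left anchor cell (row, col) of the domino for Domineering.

O's best at [.OX/..O/.XX]: (1,1)

ply 1, O at .OX/..O/.XX | (0,0)=-1→OOX/..O/.XX; (1,0)=-1→.OX/O.O/.XX; (1,1)=+1→.OX/.OO/.XX*; (2,0)=-1→.OX/..O/OXX
ply 2, X at .OX/.OO/.XX | (0,0)=-1→XOX/.OO/.XX*; (1,0)=-1→.OX/XOO/.XX; (2,0)=-1→.OX/.OO/XXX
ply 3, O at XOX/.OO/.XX | (1,0)=+1→XOX/OOO/.XX*; (2,0)=+1→XOX/.OO/OXX
ply 4: XOX/OOO/.XX is terminal -1 (X); from .OX/..O/.XX depth 4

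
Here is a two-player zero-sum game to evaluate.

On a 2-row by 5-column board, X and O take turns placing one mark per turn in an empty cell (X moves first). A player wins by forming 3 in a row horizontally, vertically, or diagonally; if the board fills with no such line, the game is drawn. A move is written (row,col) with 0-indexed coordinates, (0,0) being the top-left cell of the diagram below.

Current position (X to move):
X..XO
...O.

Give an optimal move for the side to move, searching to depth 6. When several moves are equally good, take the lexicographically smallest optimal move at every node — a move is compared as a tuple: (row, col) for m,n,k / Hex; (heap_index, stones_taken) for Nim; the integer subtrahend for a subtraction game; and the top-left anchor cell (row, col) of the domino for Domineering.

ply 1, X at X..XO/...O. | (0,1)=+0→XX.XO/...O.*; (0,2)=+0→X.XXO/...O.; (1,0)=-1→X..XO/X..O.; (1,1)=+0→X..XO/.X.O.; (1,2)=+0→X..XO/..XO.; (1,4)=+0→X..XO/...OX
ply 2, O at XX.XO/...O. | (0,2)=+0→XXOXO/...O.*; (1,0)=-1→XX.XO/O..O.; (1,1)=-1→XX.XO/.O.O.; (1,2)=-1→XX.XO/..OO.; (1,4)=-1→XX.XO/...OO
ply 3, X at XXOXO/...O. | (1,0)=-1→XXOXO/X..O.; (1,1)=+0→XXOXO/.X.O.*; (1,2)=+0→XXOXO/..XO.; (1,4)=+0→XXOXO/...OX
ply 4, O at XXOXO/.X.O. | (1,0)=+0→XXOXO/OX.O.*; (1,2)=+0→XXOXO/.XOO.; (1,4)=+0→XXOXO/.X.OO
ply 5, X at XXOXO/OX.O. | (1,2)=+0→XXOXO/OXXO.*; (1,4)=+0→XXOXO/OX.OX
ply 6, O at XXOXO/OXXO. | (1,4)=+0→XXOXO/OXXOO*
ply 7: XXOXO/OXXOO is terminal +0 (X); from X..XO/...O. depth 6

X's best at [X..XO/...O.]: (0,1)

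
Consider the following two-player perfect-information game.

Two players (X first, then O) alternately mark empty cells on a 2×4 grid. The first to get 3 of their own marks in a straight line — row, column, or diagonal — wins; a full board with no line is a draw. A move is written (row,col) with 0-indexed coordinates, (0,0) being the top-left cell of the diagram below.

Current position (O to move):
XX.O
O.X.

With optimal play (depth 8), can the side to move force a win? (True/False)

[XX.O/O.X.] O move#1: (0,2):+0/XXOO/O.X.*, (1,1):-1/XX.O/OOX., (1,3):-1/XX.O/O.XO
[XXOO/O.X.] X move#2: (1,1):+0/XXOO/OXX.*, (1,3):+0/XXOO/O.XX
[XXOO/OXX.] O move#3: (1,3):+0/XXOO/OXXO*
[XXOO/OXXO] end (terminal +0, X#4); searched XX.O/O.X. to 8

O winning at [XX.O/O.X.]: False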